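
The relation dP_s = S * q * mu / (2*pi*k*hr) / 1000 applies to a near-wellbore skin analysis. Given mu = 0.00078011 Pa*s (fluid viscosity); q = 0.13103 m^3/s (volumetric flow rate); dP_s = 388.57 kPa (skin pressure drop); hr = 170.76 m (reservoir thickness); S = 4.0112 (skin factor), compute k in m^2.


k = S*q*mu / (2*pi*dP_s*1000*hr)
k = 4.0112*0.13103*0.00078011 / (2*pi*388.57*1000*170.76)
k = 9.8348e-13 m^2


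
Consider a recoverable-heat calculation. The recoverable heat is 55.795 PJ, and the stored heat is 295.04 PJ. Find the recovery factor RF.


RF = Q_rec / Q_s
RF = 55.795 / 295.04
RF = 0.18911


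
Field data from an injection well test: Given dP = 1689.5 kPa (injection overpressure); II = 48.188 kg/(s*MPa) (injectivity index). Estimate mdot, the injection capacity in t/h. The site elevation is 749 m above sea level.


mdot = II * dP / 1000
mdot = 48.188 * 1689.5 / 1000
mdot = 81.41363 kg/s
Convert: 81.41363 kg/s * 3.6 = 293.09 t/h
mdot = 293.09 t/h


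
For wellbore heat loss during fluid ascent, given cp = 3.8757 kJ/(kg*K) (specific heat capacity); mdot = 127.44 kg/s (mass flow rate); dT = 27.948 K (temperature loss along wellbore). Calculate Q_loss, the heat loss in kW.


Q_loss = mdot * cp * dT
Q_loss = 127.44 * 3.8757 * 27.948
Q_loss = 13804 kW


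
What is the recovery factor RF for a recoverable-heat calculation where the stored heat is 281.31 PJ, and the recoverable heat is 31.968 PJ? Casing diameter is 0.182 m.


RF = Q_rec / Q_s
RF = 31.968 / 281.31
RF = 0.11364


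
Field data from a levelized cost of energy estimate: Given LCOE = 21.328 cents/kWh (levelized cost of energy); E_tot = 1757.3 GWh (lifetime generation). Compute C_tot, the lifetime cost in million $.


C_tot = LCOE / 100 * E_tot
C_tot = 21.328 / 100 * 1757.3
C_tot = 374.80 million $


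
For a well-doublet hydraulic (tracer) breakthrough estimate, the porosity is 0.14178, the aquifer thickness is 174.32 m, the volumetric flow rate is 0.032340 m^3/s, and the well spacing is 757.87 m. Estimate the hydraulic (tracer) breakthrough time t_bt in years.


t_bt = pi * hr * phi * L^2 / (3 * Qv) / (365.25*86400)
t_bt = pi * 174.32 * 0.14178 * 757.87^2 / (3 * 0.032340) / (365.25*86400)
t_bt = 14.566 years


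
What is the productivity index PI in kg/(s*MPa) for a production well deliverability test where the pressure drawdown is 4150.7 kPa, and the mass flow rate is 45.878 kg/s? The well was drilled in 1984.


PI = mdot * 1000 / dP
PI = 45.878 * 1000 / 4150.7
PI = 11.053 kg/(s*MPa)


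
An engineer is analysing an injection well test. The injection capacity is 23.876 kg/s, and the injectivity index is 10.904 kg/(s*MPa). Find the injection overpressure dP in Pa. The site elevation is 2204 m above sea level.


dP = mdot * 1000 / II
dP = 23.876 * 1000 / 10.904
dP = 2189.655 kPa
Convert: 2189.655 kPa * 1000.0 = 2.1897e+06 Pa
dP = 2.1897e+06 Pa


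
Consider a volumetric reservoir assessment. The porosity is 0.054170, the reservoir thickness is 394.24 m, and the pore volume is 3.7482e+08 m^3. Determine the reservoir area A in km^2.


A = Vp / (1e6 * hr * phi)
A = 3.7482e+08 / (1e6 * 394.24 * 0.054170)
A = 17.551 km^2


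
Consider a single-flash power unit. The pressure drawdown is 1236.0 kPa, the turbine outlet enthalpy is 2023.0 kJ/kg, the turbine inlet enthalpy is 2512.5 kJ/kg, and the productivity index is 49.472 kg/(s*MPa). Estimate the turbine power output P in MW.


Step 1: mdot = PI * dP / 1000 = 49.472 * 1236.0 / 1000 = 61.14739 kg/s
Step 2: P = mdot*(h_in - h_out)/1000 = 61.14739*(2512.5 - 2023.0)/1000 = 29.932 MW
P = 29.932 MW


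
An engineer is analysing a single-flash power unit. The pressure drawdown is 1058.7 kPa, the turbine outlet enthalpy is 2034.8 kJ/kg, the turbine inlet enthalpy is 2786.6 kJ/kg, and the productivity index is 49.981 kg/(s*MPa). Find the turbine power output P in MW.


Step 1: mdot = PI * dP / 1000 = 49.981 * 1058.7 / 1000 = 52.91488 kg/s
Step 2: P = mdot*(h_in - h_out)/1000 = 52.91488*(2786.6 - 2034.8)/1000 = 39.781 MW
P = 39.781 MW


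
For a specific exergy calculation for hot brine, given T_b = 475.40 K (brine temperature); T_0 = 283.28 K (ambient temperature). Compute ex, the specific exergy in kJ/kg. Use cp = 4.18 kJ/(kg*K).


ex = cp * ((T_b - T_0) - T_0 * ln(T_b/T_0))
ex = 4.18 * ((475.40 - 283.28) - 283.28 * ln(475.40/283.28))
ex = 190.02 kJ/kg


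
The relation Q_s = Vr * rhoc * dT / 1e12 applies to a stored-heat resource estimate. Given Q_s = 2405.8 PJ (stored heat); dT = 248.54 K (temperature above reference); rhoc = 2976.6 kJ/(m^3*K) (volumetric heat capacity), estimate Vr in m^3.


Vr = Q_s * 1e12 / (rhoc * dT)
Vr = 2405.8 * 1e12 / (2976.6 * 248.54)
Vr = 3.2519e+09 m^3


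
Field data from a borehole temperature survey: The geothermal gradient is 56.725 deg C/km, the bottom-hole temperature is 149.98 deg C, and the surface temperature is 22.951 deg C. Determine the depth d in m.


d = (T_d - T_surf) / grad * 1000
d = (149.98 - 22.951) / 56.725 * 1000
d = 2239.4 m


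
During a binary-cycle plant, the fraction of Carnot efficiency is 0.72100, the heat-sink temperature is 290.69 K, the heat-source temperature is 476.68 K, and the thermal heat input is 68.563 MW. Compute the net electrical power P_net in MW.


Step 1: eta = (1 - Tc/Th)*f = (1 - 290.69/476.68)*0.721 = 0.2813183
Step 2: P_net = eta * Q_in = 0.2813183 * 68.563 = 19.288 MW
P_net = 19.288 MW


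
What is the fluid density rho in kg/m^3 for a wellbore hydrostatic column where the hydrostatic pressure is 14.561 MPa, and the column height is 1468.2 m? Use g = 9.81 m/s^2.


rho = P * 1e6 / (g * h)
rho = 14.561 * 1e6 / (9.81 * 1468.2)
rho = 1011.0 kg/m^3


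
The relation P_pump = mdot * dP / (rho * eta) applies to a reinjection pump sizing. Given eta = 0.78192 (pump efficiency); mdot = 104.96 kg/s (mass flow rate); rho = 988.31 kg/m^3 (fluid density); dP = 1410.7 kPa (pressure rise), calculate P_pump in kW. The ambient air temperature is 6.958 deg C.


P_pump = mdot * dP / (rho * eta)
P_pump = 104.96 * 1410.7 / (988.31 * 0.78192)
P_pump = 191.60 kW


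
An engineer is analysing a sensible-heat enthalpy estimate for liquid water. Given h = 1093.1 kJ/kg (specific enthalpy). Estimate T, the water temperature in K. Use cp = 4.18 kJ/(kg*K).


T = h / cp
T = 1093.1 / 4.18
T = 261.5072 deg C
Convert to K: 261.5072 + 273.15 = 534.66 K
T = 534.66 K


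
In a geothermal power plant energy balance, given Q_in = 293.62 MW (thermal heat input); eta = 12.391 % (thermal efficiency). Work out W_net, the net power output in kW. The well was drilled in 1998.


W_net = eta / 100 * Q_in
W_net = 12.391 / 100 * 293.62
W_net = 36.38245 MW
Convert: 36.38245 MW * 1000.0 = 36382 kW
W_net = 36382 kW


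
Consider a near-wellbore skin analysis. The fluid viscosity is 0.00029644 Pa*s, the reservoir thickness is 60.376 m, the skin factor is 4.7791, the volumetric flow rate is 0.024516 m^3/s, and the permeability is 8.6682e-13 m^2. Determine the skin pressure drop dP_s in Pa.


dP_s = S * q * mu / (2*pi*k*hr) / 1000
dP_s = 4.7791 * 0.024516 * 0.00029644 / (2*pi*8.6682e-13*60.376) / 1000
dP_s = 105.6232 kPa
Convert: 105.6232 kPa * 1000.0 = 1.0562e+05 Pa
dP_s = 1.0562e+05 Pa


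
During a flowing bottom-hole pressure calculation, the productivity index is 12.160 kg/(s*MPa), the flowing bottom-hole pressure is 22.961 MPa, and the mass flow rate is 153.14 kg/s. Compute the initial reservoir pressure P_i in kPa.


P_i = P_wf + mdot / PI
P_i = 22.961 + 153.14 / 12.160
P_i = 35.55475 MPa
Convert: 35.55475 MPa * 1000.0 = 35555 kPa
P_i = 35555 kPa


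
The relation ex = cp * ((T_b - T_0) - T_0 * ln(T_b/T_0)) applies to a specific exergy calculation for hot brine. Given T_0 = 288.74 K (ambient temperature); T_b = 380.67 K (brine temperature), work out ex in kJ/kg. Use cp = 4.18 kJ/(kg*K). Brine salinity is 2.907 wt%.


ex = cp * ((T_b - T_0) - T_0 * ln(T_b/T_0))
ex = 4.18 * ((380.67 - 288.74) - 288.74 * ln(380.67/288.74))
ex = 50.664 kJ/kg


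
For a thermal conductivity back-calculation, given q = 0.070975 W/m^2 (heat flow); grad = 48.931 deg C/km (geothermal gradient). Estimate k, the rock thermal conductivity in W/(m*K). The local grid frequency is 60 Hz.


k = q / (grad / 1000)
k = 0.070975 / (48.931 / 1000)
k = 1.4505 W/(m*K)


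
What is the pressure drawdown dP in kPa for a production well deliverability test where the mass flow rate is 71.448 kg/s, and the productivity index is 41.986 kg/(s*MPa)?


dP = mdot * 1000 / PI
dP = 71.448 * 1000 / 41.986
dP = 1701.7 kPa


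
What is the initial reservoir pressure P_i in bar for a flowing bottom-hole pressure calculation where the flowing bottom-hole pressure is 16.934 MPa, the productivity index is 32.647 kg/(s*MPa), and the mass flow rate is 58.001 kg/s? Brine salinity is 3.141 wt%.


P_i = P_wf + mdot / PI
P_i = 16.934 + 58.001 / 32.647
P_i = 18.71061 MPa
Convert: 18.71061 MPa * 10.0 = 187.11 bar
P_i = 187.11 bar


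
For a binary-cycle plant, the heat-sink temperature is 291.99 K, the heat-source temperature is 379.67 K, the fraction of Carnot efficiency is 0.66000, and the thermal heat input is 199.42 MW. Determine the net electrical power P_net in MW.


Step 1: eta = (1 - Tc/Th)*f = (1 - 291.99/379.67)*0.66 = 0.1524187
Step 2: P_net = eta * Q_in = 0.1524187 * 199.42 = 30.395 MW
P_net = 30.395 MW


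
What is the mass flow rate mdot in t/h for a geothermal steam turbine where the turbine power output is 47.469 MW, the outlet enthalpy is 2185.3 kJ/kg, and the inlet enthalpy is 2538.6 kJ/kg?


mdot = P * 1000 / (h_in - h_out)
mdot = 47.469 * 1000 / (2538.6 - 2185.3)
mdot = 134.3589 kg/s
Convert: 134.3589 kg/s * 3.6 = 483.69 t/h
mdot = 483.69 t/h


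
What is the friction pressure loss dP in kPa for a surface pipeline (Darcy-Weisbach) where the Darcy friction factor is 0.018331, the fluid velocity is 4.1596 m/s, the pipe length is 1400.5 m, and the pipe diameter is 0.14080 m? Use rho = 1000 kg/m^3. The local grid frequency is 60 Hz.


dP = f * (L/D) * (rho*vel^2/2) / 1000
dP = 0.018331 * (1400.5/0.14080) * (1000*4.1596^2/2) / 1000
dP = 1577.4 kPa


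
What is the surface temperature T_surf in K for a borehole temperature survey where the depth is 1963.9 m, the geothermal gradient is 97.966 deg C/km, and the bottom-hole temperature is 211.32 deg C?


T_surf = T_d - grad * d / 1000
T_surf = 211.32 - 97.966 * 1963.9 / 1000
T_surf = 18.92457 deg C
Convert to K: 18.92457 + 273.15 = 292.07 K
T_surf = 292.07 K


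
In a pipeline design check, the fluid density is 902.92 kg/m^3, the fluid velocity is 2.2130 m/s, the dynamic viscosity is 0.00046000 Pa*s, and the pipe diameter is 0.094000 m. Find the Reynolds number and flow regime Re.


Step 1: Re = rho*vel*D/mu = 902.92*2.213*0.094/0.00046 = 4.0832e+05
Step 2: Re = 4.0832e+05 > 4000, so flow is turbulent.
Re = 4.0832e+05 (turbulent)


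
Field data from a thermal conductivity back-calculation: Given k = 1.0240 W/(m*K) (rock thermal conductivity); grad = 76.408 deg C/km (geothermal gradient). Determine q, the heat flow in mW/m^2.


q = k * grad / 1000
q = 1.0240 * 76.408 / 1000
q = 0.07824179 W/m^2
Convert: 0.07824179 W/m^2 * 1000.0 = 78.242 mW/m^2
q = 78.242 mW/m^2


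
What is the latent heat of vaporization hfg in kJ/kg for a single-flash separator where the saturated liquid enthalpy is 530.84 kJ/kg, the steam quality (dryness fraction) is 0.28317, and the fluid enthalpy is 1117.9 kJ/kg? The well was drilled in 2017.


hfg = (h - hf) / x
hfg = (1117.9 - 530.84) / 0.28317
hfg = 2073.2 kJ/kg


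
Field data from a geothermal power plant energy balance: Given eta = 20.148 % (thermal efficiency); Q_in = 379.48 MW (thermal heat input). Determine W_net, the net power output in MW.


W_net = eta / 100 * Q_in
W_net = 20.148 / 100 * 379.48
W_net = 76.458 MW


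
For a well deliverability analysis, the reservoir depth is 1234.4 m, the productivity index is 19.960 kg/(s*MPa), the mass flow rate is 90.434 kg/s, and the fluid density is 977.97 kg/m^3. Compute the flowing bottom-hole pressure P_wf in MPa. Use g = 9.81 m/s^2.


Step 1: P_i = rho*g*h/1e6 = 977.97*9.81*1234.4/1e6 = 11.84269 MPa
Step 2: P_wf = P_i - mdot/PI = 11.84269 - 90.434/19.96 = 7.3119 MPa
P_wf = 7.3119 MPa


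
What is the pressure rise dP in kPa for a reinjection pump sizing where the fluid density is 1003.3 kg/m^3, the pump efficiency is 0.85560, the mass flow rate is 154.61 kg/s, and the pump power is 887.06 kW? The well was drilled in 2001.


dP = P_pump * rho * eta / mdot
dP = 887.06 * 1003.3 * 0.85560 / 154.61
dP = 4925.1 kPa


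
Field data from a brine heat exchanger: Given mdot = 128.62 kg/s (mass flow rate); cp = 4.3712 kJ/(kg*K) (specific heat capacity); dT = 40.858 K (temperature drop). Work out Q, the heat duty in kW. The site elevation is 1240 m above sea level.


Q = mdot * cp * dT / 1000
Q = 128.62 * 4.3712 * 40.858 / 1000
Q = 22.97134 MW
Convert: 22.97134 MW * 1000.0 = 22971 kW
Q = 22971 kW


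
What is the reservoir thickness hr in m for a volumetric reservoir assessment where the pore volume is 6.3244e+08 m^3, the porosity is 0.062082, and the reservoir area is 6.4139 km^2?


hr = Vp / (A * 1e6 * phi)
hr = 6.3244e+08 / (6.4139 * 1e6 * 0.062082)
hr = 1588.3 m


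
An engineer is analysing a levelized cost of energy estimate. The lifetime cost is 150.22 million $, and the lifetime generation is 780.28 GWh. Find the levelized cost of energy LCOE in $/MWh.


LCOE = C_tot / E_tot * 100
LCOE = 150.22 / 780.28 * 100
LCOE = 19.25206 cents/kWh
Convert: 19.25206 cents/kWh * 10.0 = 192.52 $/MWh
LCOE = 192.52 $/MWh


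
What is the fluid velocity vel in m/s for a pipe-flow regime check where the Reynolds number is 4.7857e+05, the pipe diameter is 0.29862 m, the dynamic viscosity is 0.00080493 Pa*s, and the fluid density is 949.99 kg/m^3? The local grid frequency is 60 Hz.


vel = Re * mu / (rho * D)
vel = 4.7857e+05 * 0.00080493 / (949.99 * 0.29862)
vel = 1.3579 m/s


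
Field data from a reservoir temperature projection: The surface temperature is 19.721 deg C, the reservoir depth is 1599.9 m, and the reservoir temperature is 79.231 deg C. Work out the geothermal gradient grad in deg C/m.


grad = (T_res - T_surf) / d * 1000
grad = (79.231 - 19.721) / 1599.9 * 1000
grad = 37.19607 deg C/km
Convert: 37.19607 deg C/km * 0.001 = 0.037196 deg C/m
grad = 0.037196 deg C/m


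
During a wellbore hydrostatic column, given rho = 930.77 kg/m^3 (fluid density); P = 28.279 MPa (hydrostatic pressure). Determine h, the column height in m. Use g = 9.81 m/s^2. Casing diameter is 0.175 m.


h = P * 1e6 / (g * rho)
h = 28.279 * 1e6 / (9.81 * 930.77)
h = 3097.1 m


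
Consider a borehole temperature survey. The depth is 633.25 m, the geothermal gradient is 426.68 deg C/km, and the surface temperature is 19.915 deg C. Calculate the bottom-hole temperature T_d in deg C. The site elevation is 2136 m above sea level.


T_d = T_surf + grad * d / 1000
T_d = 19.915 + 426.68 * 633.25 / 1000
T_d = 290.11 deg C


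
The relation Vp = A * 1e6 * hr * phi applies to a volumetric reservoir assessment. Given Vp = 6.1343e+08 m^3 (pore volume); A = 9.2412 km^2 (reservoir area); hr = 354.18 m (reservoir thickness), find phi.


phi = Vp / (A * 1e6 * hr)
phi = 6.1343e+08 / (9.2412 * 1e6 * 354.18)
phi = 0.18742


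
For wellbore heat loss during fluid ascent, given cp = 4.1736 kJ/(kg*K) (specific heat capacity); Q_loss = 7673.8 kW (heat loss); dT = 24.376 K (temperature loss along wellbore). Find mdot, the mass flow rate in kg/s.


mdot = Q_loss / (cp * dT)
mdot = 7673.8 / (4.1736 * 24.376)
mdot = 75.429 kg/s


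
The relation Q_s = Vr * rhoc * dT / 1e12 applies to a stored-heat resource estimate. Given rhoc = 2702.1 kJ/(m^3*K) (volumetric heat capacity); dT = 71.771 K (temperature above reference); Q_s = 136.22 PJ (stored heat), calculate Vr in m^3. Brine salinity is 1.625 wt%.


Vr = Q_s * 1e12 / (rhoc * dT)
Vr = 136.22 * 1e12 / (2702.1 * 71.771)
Vr = 7.0241e+08 m^3


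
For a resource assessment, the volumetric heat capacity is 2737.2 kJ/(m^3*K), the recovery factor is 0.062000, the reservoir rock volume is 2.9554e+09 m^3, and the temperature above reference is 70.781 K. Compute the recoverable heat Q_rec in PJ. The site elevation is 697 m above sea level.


Step 1: Q_s = Vr*rhoc*dT/1e12 = 2.9554e+09*2737.2*70.781/1e12 = 572.5844 PJ
Step 2: Q_rec = Q_s * RF = 572.5844 * 0.062 = 35.500 PJ
Q_rec = 35.500 PJ


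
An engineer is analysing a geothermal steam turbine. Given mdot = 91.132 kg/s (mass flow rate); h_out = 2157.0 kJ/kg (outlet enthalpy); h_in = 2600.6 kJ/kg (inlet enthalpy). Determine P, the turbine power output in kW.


P = mdot * (h_in - h_out) / 1000
P = 91.132 * (2600.6 - 2157.0) / 1000
P = 40.42616 MW
Convert: 40.42616 MW * 1000.0 = 40426 kW
P = 40426 kW


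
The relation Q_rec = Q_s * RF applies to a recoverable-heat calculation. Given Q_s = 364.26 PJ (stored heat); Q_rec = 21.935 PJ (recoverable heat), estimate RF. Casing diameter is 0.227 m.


RF = Q_rec / Q_s
RF = 21.935 / 364.26
RF = 0.060218


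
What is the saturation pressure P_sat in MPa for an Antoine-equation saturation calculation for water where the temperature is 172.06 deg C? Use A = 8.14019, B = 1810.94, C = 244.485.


P_sat = 10^(A - B/(C + T)) / 760 * 0.101325
P_sat = 10^(8.14019 - 1810.94/(244.485 + 172.06)) / 760 * 0.101325
P_sat = 0.82712 MPa


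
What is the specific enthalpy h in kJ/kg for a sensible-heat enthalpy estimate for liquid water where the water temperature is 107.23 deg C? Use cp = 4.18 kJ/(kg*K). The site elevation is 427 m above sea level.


h = cp * T
h = 4.18 * 107.23
h = 448.22 kJ/kg


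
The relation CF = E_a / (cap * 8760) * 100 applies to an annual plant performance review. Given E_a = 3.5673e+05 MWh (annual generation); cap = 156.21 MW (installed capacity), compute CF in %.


CF = E_a / (cap * 8760) * 100
CF = 3.5673e+05 / (156.21 * 8760) * 100
CF = 26.069 %


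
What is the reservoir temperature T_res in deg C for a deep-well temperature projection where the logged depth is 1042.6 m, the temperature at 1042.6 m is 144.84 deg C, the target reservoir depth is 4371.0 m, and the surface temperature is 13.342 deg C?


Step 1: grad = (T_d1 - T_surf)/d1 * 1000 = (144.84 - 13.342)/1042.6 * 1000 = 126.1251 deg C/km
Step 2: T_res = T_surf + grad*d2/1000 = 13.342 + 126.1251*4371.0/1000 = 564.63 deg C
T_res = 564.63 deg C


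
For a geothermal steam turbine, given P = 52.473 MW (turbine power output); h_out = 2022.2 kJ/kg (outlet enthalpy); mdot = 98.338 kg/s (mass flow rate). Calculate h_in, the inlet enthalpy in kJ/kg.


h_in = h_out + P * 1000 / mdot
h_in = 2022.2 + 52.473 * 1000 / 98.338
h_in = 2555.8 kJ/kg


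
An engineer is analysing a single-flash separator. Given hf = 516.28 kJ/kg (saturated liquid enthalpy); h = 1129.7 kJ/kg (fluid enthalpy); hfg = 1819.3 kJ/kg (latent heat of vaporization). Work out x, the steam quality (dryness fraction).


x = (h - hf) / hfg
x = (1129.7 - 516.28) / 1819.3
x = 0.33717


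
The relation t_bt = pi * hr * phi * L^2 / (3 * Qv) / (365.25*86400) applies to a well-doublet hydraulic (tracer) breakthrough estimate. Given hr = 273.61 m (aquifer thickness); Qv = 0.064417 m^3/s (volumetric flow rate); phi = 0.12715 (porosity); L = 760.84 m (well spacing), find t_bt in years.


t_bt = pi * hr * phi * L^2 / (3 * Qv) / (365.25*86400)
t_bt = pi * 273.61 * 0.12715 * 760.84^2 / (3 * 0.064417) / (365.25*86400)
t_bt = 10.374 years


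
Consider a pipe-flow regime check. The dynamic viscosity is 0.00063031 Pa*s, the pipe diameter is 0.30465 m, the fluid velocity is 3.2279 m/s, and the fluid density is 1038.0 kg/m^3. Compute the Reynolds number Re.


Re = rho * vel * D / mu
Re = 1038.0 * 3.2279 * 0.30465 / 0.00063031
Re = 1.6194e+06


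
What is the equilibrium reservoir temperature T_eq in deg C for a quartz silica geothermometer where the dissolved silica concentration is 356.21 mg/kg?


T_eq = 1309 / (5.19 - log10(SiO2)) - 273.15
T_eq = 1309 / (5.19 - log10(356.21)) - 273.15
T_eq = 223.00 deg C


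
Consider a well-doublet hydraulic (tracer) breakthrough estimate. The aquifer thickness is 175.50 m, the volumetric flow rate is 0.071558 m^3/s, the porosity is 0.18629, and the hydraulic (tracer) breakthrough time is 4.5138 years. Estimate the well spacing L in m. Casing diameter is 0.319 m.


L = sqrt(t_bt*365.25*86400*3*Qv / (pi*hr*phi))
L = sqrt(4.5138*365.25*86400*3*0.071558 / (pi*175.50*0.18629))
L = 545.64 m


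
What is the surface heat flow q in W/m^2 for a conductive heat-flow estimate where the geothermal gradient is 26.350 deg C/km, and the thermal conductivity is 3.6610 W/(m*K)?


q = k * grad / 1000
q = 3.6610 * 26.350 / 1000
q = 0.096467 W/m^2


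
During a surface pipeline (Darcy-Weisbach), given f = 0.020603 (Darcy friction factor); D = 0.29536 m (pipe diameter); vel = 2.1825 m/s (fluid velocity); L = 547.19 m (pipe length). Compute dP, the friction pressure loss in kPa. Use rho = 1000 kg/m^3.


dP = f * (L/D) * (rho*vel^2/2) / 1000
dP = 0.020603 * (547.19/0.29536) * (1000*2.1825^2/2) / 1000
dP = 90.907 kPa


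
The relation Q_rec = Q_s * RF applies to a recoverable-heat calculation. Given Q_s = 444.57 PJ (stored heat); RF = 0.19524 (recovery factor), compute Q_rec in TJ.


Q_rec = Q_s * RF
Q_rec = 444.57 * 0.19524
Q_rec = 86.79785 PJ
Convert: 86.79785 PJ * 1000.0 = 86798 TJ
Q_rec = 86798 TJ


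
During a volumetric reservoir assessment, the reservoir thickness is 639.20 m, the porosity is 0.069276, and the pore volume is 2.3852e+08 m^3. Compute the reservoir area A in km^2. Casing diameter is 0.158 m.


A = Vp / (1e6 * hr * phi)
A = 2.3852e+08 / (1e6 * 639.20 * 0.069276)
A = 5.3865 km^2


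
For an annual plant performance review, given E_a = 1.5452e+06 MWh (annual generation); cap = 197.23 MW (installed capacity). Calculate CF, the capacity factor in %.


CF = E_a / (cap * 8760) * 100
CF = 1.5452e+06 / (197.23 * 8760) * 100
CF = 89.435 %


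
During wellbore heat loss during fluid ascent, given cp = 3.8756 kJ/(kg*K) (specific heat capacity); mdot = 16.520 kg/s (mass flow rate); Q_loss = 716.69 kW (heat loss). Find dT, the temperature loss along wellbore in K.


dT = Q_loss / (mdot * cp)
dT = 716.69 / (16.520 * 3.8756)
dT = 11.194 K


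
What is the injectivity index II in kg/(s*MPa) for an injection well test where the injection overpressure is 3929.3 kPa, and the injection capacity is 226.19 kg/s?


II = mdot * 1000 / dP
II = 226.19 * 1000 / 3929.3
II = 57.565 kg/(s*MPa)


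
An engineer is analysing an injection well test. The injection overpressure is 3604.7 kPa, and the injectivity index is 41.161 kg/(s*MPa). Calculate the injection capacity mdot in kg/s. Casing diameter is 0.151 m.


mdot = II * dP / 1000
mdot = 41.161 * 3604.7 / 1000
mdot = 148.37 kg/s


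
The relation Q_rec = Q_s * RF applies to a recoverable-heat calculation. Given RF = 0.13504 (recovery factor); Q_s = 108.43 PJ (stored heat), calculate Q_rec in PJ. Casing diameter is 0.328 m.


Q_rec = Q_s * RF
Q_rec = 108.43 * 0.13504
Q_rec = 14.642 PJ


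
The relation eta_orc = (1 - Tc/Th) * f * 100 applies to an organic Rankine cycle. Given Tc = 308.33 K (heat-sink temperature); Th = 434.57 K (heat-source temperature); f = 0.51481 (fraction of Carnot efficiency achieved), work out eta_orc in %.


eta_orc = (1 - Tc/Th) * f * 100
eta_orc = (1 - 308.33/434.57) * 0.51481 * 100
eta_orc = 14.955 %


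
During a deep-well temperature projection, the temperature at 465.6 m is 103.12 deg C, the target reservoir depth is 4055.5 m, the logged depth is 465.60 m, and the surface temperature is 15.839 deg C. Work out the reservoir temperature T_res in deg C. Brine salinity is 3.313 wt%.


Step 1: grad = (T_d1 - T_surf)/d1 * 1000 = (103.12 - 15.839)/465.6 * 1000 = 187.4592 deg C/km
Step 2: T_res = T_surf + grad*d2/1000 = 15.839 + 187.4592*4055.5/1000 = 776.08 deg C
T_res = 776.08 deg C


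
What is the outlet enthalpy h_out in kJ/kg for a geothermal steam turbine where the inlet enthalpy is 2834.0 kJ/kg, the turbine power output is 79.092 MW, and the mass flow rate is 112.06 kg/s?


h_out = h_in - P * 1000 / mdot
h_out = 2834.0 - 79.092 * 1000 / 112.06
h_out = 2128.2 kJ/kg


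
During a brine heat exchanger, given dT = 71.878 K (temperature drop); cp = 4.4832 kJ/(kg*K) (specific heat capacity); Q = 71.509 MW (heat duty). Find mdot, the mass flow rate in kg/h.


mdot = Q * 1000 / (cp * dT)
mdot = 71.509 * 1000 / (4.4832 * 71.878)
mdot = 221.9099 kg/s
Convert: 221.9099 kg/s * 3600.0 = 7.9888e+05 kg/h
mdot = 7.9888e+05 kg/h


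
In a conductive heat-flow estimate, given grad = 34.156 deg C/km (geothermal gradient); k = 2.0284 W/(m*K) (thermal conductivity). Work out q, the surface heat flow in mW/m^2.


q = k * grad / 1000
q = 2.0284 * 34.156 / 1000
q = 0.06928203 W/m^2
Convert: 0.06928203 W/m^2 * 1000.0 = 69.282 mW/m^2
q = 69.282 mW/m^2


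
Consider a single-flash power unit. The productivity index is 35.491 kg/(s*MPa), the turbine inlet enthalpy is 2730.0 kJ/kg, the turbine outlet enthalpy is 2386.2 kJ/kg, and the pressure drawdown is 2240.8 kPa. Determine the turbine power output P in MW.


Step 1: mdot = PI * dP / 1000 = 35.491 * 2240.8 / 1000 = 79.52823 kg/s
Step 2: P = mdot*(h_in - h_out)/1000 = 79.52823*(2730.0 - 2386.2)/1000 = 27.342 MW
P = 27.342 MW


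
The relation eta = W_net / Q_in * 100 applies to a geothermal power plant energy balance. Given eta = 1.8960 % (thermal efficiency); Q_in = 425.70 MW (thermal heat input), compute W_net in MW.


W_net = eta / 100 * Q_in
W_net = 1.8960 / 100 * 425.70
W_net = 8.0713 MW


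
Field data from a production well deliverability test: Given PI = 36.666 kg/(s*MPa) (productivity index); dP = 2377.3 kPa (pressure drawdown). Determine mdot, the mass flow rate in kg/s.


mdot = PI * dP / 1000
mdot = 36.666 * 2377.3 / 1000
mdot = 87.166 kg/s


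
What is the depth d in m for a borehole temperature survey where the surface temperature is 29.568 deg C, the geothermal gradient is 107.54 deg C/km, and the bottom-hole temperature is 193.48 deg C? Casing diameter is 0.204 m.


d = (T_d - T_surf) / grad * 1000
d = (193.48 - 29.568) / 107.54 * 1000
d = 1524.2 m


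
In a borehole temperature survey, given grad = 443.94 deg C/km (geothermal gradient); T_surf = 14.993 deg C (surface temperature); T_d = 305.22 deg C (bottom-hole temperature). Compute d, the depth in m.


d = (T_d - T_surf) / grad * 1000
d = (305.22 - 14.993) / 443.94 * 1000
d = 653.75 m


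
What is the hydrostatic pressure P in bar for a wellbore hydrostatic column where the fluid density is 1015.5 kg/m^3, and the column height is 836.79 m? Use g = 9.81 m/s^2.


P = rho * g * h / 1e6
P = 1015.5 * 9.81 * 836.79 / 1e6
P = 8.336148 MPa
Convert: 8.336148 MPa * 10.0 = 83.361 bar
P = 83.361 bar


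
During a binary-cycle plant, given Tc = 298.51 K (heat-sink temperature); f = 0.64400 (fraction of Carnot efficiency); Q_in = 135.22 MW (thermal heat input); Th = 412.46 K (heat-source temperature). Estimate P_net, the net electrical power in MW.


Step 1: eta = (1 - Tc/Th)*f = (1 - 298.51/412.46)*0.644 = 0.1779174
Step 2: P_net = eta * Q_in = 0.1779174 * 135.22 = 24.058 MW
P_net = 24.058 MW


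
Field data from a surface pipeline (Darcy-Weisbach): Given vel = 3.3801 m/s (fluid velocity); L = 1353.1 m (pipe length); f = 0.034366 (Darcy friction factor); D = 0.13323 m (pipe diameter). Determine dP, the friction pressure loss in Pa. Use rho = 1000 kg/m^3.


dP = f * (L/D) * (rho*vel^2/2) / 1000
dP = 0.034366 * (1353.1/0.13323) * (1000*3.3801^2/2) / 1000
dP = 1993.820 kPa
Convert: 1993.820 kPa * 1000.0 = 1.9938e+06 Pa
dP = 1.9938e+06 Pa


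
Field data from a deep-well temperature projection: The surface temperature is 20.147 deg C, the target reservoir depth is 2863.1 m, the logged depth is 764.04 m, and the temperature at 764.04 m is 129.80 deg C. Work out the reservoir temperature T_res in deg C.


Step 1: grad = (T_d1 - T_surf)/d1 * 1000 = (129.8 - 20.147)/764.04 * 1000 = 143.5174 deg C/km
Step 2: T_res = T_surf + grad*d2/1000 = 20.147 + 143.5174*2863.1/1000 = 431.05 deg C
T_res = 431.05 deg C


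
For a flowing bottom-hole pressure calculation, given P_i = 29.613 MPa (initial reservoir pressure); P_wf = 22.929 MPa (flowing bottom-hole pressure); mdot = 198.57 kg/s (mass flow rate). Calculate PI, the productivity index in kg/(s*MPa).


PI = mdot / (P_i - P_wf)
PI = 198.57 / (29.613 - 22.929)
PI = 29.708 kg/(s*MPa)


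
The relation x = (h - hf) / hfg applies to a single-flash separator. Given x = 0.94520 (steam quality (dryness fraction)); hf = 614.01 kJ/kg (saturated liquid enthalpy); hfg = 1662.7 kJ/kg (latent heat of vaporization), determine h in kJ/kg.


h = hf + x * hfg
h = 614.01 + 0.94520 * 1662.7
h = 2185.6 kJ/kg


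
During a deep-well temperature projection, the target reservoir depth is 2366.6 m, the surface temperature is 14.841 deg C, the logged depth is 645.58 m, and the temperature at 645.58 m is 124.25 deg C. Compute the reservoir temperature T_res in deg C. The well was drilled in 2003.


Step 1: grad = (T_d1 - T_surf)/d1 * 1000 = (124.25 - 14.841)/645.58 * 1000 = 169.4740 deg C/km
Step 2: T_res = T_surf + grad*d2/1000 = 14.841 + 169.4740*2366.6/1000 = 415.92 deg C
T_res = 415.92 deg C


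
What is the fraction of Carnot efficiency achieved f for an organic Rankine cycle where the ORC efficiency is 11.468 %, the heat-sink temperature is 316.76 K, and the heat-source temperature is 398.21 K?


f = (eta_orc/100) / (1 - Tc/Th)
f = (11.468/100) / (1 - 316.76/398.21)
f = 0.56067


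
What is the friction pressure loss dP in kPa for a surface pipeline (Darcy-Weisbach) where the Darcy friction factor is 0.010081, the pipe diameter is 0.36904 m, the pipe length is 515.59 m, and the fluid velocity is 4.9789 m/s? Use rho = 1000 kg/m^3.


dP = f * (L/D) * (rho*vel^2/2) / 1000
dP = 0.010081 * (515.59/0.36904) * (1000*4.9789^2/2) / 1000
dP = 174.57 kPa


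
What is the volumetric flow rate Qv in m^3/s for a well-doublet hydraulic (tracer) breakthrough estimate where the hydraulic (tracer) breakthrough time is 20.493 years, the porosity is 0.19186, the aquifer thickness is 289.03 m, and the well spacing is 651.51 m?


Qv = pi*hr*phi*L^2 / (3*t_bt*365.25*86400)
Qv = pi*289.03*0.19186*651.51^2 / (3*20.493*365.25*86400)
Qv = 0.038114 m^3/s


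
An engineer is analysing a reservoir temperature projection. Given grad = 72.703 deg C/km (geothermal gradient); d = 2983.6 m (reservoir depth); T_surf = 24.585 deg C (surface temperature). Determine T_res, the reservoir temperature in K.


T_res = T_surf + grad * d / 1000
T_res = 24.585 + 72.703 * 2983.6 / 1000
T_res = 241.5017 deg C
Convert to K: 241.5017 + 273.15 = 514.65 K
T_res = 514.65 K


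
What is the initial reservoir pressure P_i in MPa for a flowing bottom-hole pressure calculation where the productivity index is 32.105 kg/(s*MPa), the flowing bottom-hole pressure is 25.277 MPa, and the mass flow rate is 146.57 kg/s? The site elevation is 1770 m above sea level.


P_i = P_wf + mdot / PI
P_i = 25.277 + 146.57 / 32.105
P_i = 29.842 MPa


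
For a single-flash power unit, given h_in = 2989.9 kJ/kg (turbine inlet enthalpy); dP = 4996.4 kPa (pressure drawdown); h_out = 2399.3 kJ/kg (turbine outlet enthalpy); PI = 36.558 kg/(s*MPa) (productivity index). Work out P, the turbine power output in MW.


Step 1: mdot = PI * dP / 1000 = 36.558 * 4996.4 / 1000 = 182.6584 kg/s
Step 2: P = mdot*(h_in - h_out)/1000 = 182.6584*(2989.9 - 2399.3)/1000 = 107.88 MW
P = 107.88 MW


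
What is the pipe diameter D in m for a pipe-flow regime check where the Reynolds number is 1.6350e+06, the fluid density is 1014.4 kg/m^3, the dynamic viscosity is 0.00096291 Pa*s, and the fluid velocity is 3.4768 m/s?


D = Re * mu / (rho * vel)
D = 1.6350e+06 * 0.00096291 / (1014.4 * 3.4768)
D = 0.44639 m


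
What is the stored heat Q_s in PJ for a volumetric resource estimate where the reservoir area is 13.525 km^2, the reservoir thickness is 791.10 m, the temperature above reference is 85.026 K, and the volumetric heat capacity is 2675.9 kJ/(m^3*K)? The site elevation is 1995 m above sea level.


Step 1: Vr = A*1e6*hr = 13.525*1e6*791.1 = 1.069963e+10 m^3
Step 2: Q_s = Vr*rhoc*dT/1e12 = 1.069963e+10*2675.9*85.026/1e12 = 2434.4 PJ
Q_s = 2434.4 PJ


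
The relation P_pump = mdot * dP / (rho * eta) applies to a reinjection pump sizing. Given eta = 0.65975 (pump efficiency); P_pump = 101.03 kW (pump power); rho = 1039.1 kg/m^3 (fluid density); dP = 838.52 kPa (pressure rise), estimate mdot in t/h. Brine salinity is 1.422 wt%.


mdot = P_pump * rho * eta / dP
mdot = 101.03 * 1039.1 * 0.65975 / 838.52
mdot = 82.59879 kg/s
Convert: 82.59879 kg/s * 3.6 = 297.36 t/h
mdot = 297.36 t/h


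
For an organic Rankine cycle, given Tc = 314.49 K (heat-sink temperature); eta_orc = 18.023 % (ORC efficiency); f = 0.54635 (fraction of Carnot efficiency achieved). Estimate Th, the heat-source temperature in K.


Th = Tc / (1 - (eta_orc/100)/f)
Th = 314.49 / (1 - (18.023/100)/0.54635)
Th = 469.30 K


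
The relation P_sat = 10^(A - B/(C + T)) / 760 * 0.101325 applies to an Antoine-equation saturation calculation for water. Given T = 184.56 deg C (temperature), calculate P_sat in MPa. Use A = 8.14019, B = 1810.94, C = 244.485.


P_sat = 10^(A - B/(C + T)) / 760 * 0.101325
P_sat = 10^(8.14019 - 1810.94/(244.485 + 184.56)) / 760 * 0.101325
P_sat = 1.1072 MPa


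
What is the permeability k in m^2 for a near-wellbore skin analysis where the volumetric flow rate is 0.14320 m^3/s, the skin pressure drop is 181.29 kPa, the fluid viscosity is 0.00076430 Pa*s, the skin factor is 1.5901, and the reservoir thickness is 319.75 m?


k = S*q*mu / (2*pi*dP_s*1000*hr)
k = 1.5901*0.14320*0.00076430 / (2*pi*181.29*1000*319.75)
k = 4.7782e-13 m^2


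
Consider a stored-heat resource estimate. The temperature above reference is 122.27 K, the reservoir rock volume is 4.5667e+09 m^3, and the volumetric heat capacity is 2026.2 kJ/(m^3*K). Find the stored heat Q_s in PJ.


Q_s = Vr * rhoc * dT / 1e12
Q_s = 4.5667e+09 * 2026.2 * 122.27 / 1e12
Q_s = 1131.4 PJ


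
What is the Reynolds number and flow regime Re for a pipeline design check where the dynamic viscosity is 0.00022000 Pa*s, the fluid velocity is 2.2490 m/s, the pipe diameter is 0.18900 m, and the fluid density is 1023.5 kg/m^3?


Step 1: Re = rho*vel*D/mu = 1023.5*2.249*0.189/0.00022 = 1.9775e+06
Step 2: Re = 1.9775e+06 > 4000, so flow is turbulent.
Re = 1.9775e+06 (turbulent)


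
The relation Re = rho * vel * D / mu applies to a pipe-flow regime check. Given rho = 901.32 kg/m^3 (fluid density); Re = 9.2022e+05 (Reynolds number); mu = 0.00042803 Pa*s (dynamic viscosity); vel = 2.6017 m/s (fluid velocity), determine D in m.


D = Re * mu / (rho * vel)
D = 9.2022e+05 * 0.00042803 / (901.32 * 2.6017)
D = 0.16797 m


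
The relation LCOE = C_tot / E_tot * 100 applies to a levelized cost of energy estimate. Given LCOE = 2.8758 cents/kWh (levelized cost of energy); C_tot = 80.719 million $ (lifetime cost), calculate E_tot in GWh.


E_tot = C_tot / LCOE * 100
E_tot = 80.719 / 2.8758 * 100
E_tot = 2806.8 GWh


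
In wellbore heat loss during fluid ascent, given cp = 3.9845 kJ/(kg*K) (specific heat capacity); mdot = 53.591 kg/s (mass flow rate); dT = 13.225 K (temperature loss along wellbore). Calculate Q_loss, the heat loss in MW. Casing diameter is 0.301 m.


Q_loss = mdot * cp * dT
Q_loss = 53.591 * 3.9845 * 13.225
Q_loss = 2823.978 kW
Convert: 2823.978 kW * 0.001 = 2.8240 MW
Q_loss = 2.8240 MW


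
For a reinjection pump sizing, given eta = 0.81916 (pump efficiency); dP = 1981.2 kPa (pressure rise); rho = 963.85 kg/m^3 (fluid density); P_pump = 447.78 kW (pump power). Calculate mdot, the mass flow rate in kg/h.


mdot = P_pump * rho * eta / dP
mdot = 447.78 * 963.85 * 0.81916 / 1981.2
mdot = 178.4492 kg/s
Convert: 178.4492 kg/s * 3600.0 = 6.4242e+05 kg/h
mdot = 6.4242e+05 kg/h


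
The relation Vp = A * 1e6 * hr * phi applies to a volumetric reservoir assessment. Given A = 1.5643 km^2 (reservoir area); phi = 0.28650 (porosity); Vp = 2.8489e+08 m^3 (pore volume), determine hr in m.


hr = Vp / (A * 1e6 * phi)
hr = 2.8489e+08 / (1.5643 * 1e6 * 0.28650)
hr = 635.67 m


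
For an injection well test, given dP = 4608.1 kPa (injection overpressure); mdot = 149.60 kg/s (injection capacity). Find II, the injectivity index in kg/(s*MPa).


II = mdot * 1000 / dP
II = 149.60 * 1000 / 4608.1
II = 32.465 kg/(s*MPa)


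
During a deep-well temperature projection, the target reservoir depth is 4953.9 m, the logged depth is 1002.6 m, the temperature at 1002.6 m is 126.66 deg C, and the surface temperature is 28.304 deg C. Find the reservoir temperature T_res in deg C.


Step 1: grad = (T_d1 - T_surf)/d1 * 1000 = (126.66 - 28.304)/1002.6 * 1000 = 98.10094 deg C/km
Step 2: T_res = T_surf + grad*d2/1000 = 28.304 + 98.10094*4953.9/1000 = 514.29 deg C
T_res = 514.29 deg C


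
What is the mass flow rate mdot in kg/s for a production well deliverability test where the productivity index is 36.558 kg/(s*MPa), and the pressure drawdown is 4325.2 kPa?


mdot = PI * dP / 1000
mdot = 36.558 * 4325.2 / 1000
mdot = 158.12 kg/s


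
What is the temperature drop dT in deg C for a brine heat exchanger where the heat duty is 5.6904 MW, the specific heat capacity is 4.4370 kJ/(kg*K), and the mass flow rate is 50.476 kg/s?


dT = Q * 1000 / (mdot * cp)
dT = 5.6904 * 1000 / (50.476 * 4.4370)
dT = 25.40788 K
Convert (temperature difference, 1 K = 1 deg C): 25.40788 K = 25.40788 deg C
dT = 25.408 deg C


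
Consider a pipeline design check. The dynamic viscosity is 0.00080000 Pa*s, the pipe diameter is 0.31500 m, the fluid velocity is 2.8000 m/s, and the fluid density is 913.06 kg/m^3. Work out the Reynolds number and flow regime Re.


Step 1: Re = rho*vel*D/mu = 913.06*2.8*0.315/0.0008 = 1.0066e+06
Step 2: Re = 1.0066e+06 > 4000, so flow is turbulent.
Re = 1.0066e+06 (turbulent)


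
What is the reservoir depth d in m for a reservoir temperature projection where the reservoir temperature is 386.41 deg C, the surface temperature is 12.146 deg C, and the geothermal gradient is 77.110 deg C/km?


d = (T_res - T_surf) / grad * 1000
d = (386.41 - 12.146) / 77.110 * 1000
d = 4853.6 m


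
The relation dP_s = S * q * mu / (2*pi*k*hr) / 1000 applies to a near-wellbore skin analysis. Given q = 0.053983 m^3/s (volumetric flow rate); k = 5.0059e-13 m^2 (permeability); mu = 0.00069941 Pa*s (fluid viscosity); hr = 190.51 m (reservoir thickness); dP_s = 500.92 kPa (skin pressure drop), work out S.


S = dP_s * 1000 * 2*pi*k*hr / (q*mu)
S = 500.92 * 1000 * 2*pi*5.0059e-13*190.51 / (0.053983*0.00069941)
S = 7.9499


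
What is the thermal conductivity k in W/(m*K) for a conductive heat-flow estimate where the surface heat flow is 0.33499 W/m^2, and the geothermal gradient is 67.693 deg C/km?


k = q * 1000 / grad
k = 0.33499 * 1000 / 67.693
k = 4.9487 W/(m*K)


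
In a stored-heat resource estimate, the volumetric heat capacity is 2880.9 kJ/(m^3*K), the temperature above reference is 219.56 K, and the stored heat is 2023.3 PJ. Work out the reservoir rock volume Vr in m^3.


Vr = Q_s * 1e12 / (rhoc * dT)
Vr = 2023.3 * 1e12 / (2880.9 * 219.56)
Vr = 3.1987e+09 m^3


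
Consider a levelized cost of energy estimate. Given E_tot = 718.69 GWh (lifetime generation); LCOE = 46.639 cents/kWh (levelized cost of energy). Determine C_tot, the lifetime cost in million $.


C_tot = LCOE / 100 * E_tot
C_tot = 46.639 / 100 * 718.69
C_tot = 335.19 million $


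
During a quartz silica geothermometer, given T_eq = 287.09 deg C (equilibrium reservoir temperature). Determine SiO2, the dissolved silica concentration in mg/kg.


SiO2 = 10^(5.19 - 1309/(T_eq + 273.15))
SiO2 = 10^(5.19 - 1309/(287.09 + 273.15))
SiO2 = 713.68 mg/kg
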